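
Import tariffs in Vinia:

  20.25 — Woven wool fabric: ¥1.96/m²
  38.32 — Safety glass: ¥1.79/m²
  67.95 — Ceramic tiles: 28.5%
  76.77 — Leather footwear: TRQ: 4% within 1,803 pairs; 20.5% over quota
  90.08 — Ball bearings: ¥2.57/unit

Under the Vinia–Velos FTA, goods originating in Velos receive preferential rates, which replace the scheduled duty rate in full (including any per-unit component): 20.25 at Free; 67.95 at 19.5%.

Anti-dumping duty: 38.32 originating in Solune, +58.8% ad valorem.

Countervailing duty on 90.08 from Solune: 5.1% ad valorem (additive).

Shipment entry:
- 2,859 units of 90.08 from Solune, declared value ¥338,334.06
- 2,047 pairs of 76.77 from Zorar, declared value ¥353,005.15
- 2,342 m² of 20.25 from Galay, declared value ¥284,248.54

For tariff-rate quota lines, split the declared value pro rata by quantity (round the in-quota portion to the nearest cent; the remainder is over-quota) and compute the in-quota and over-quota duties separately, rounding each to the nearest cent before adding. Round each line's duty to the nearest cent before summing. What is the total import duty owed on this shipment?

¥50,256.03

Line 1 (90.08, Solune, 2,859 units, ¥338,334.06):
Base rate for 90.08 is ¥2.57/unit.
Additional duty on 90.08 from Solune: +5.1% ad valorem. Applied ad valorem rate = 5.1%.
Duty = ¥338,334.06 × 5.1% + 2,859 × ¥2.57 = ¥24,602.67.
Line 2 (76.77, Zorar, 2,047 pairs, ¥353,005.15):
Code 76.77 is under a tariff-rate quota (threshold 1,803 pairs). In-quota: 1,803 pairs at 4%; over-quota: 244 pairs at 20.5%.
Pro-rata value split: in-quota = ¥353,005.15 × 1,803/2,047 = ¥310,927.35; over-quota = ¥353,005.15 − ¥310,927.35 = ¥42,077.80.
In-quota duty = ¥310,927.35 × 4% = ¥12,437.09. Over-quota duty = ¥42,077.80 × 20.5% = ¥8,625.95.
Line duty = ¥12,437.09 + ¥8,625.95 = ¥21,063.04.
Line 3 (20.25, Galay, 2,342 m², ¥284,248.54):
Base rate for 20.25 is ¥1.96/m².
20.25 has an FTA preferential rate, but origin Galay is not Velos; base rate stands.
Duty = 2,342 × ¥1.96 = ¥4,590.32.
Total = ¥24,602.67 + ¥21,063.04 + ¥4,590.32 = ¥50,256.03.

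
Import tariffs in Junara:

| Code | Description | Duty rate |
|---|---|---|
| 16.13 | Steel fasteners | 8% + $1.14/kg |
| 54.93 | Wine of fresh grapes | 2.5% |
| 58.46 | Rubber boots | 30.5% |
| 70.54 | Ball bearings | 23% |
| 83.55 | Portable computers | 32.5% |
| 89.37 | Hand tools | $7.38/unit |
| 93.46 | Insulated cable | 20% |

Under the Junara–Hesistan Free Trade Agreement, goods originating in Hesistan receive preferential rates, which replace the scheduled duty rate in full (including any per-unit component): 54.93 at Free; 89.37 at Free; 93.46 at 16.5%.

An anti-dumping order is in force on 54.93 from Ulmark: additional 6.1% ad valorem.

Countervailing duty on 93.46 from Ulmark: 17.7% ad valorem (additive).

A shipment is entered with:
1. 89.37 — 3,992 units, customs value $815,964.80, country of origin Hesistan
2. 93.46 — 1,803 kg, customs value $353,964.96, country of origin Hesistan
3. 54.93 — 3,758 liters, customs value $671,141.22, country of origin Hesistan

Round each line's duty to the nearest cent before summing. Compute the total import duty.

$58,404.22

Line 1 (89.37, Hesistan, 3,992 units, $815,964.80):
Base rate for 89.37 is $7.38/unit.
Origin Hesistan qualifies under the Junara–Hesistan agreement and 89.37 is covered: preferential rate Free applies instead.
Duty = $815,964.80 × 0% = $0.00.
Line 2 (93.46, Hesistan, 1,803 kg, $353,964.96):
Base rate for 93.46 is 20%.
Origin Hesistan qualifies under the Junara–Hesistan agreement and 93.46 is covered: preferential rate 16.5% applies instead.
The additional-duty order on 93.46 targets Ulmark, not Hesistan; it does not apply.
Duty = $353,964.96 × 16.5% = $58,404.22.
Line 3 (54.93, Hesistan, 3,758 liters, $671,141.22):
Base rate for 54.93 is 2.5%.
Origin Hesistan qualifies under the Junara–Hesistan agreement and 54.93 is covered: preferential rate Free applies instead.
The additional-duty order on 54.93 targets Ulmark, not Hesistan; it does not apply.
Duty = $671,141.22 × 0% = $0.00.
Total = $0.00 + $58,404.22 + $0.00 = $58,404.22.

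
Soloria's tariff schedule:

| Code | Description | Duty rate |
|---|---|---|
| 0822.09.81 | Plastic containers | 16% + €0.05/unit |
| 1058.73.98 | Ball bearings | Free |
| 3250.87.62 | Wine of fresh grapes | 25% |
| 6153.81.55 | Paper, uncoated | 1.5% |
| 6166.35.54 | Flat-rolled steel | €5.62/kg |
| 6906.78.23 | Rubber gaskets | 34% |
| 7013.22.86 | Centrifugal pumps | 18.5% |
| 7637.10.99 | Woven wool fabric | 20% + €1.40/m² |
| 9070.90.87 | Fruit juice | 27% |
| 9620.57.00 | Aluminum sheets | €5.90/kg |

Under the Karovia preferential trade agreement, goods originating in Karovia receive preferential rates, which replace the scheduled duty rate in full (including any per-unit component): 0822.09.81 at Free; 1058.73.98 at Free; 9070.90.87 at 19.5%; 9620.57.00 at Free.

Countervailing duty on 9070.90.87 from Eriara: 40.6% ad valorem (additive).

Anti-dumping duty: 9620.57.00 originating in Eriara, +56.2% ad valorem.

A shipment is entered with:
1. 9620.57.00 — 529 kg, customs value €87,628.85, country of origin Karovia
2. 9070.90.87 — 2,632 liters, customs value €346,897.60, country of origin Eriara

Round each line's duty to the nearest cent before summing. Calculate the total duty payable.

€234,502.78

Line 1 (9620.57.00, Karovia, 529 kg, €87,628.85):
Base rate for 9620.57.00 is €5.90/kg.
Origin Karovia qualifies under the Soloria–Karovia agreement and 9620.57.00 is covered: preferential rate Free applies instead.
The additional-duty order on 9620.57.00 targets Eriara, not Karovia; it does not apply.
Duty = €87,628.85 × 0% = €0.00.
Line 2 (9070.90.87, Eriara, 2,632 liters, €346,897.60):
Base rate for 9070.90.87 is 27%.
9070.90.87 has an FTA preferential rate, but origin Eriara is not Karovia; base rate stands.
Additional duty on 9070.90.87 from Eriara: +40.6%. Applied ad valorem rate: 27% + 40.6% = 67.6%.
Duty = €346,897.60 × 67.6% = €234,502.78.
Total = €0.00 + €234,502.78 = €234,502.78.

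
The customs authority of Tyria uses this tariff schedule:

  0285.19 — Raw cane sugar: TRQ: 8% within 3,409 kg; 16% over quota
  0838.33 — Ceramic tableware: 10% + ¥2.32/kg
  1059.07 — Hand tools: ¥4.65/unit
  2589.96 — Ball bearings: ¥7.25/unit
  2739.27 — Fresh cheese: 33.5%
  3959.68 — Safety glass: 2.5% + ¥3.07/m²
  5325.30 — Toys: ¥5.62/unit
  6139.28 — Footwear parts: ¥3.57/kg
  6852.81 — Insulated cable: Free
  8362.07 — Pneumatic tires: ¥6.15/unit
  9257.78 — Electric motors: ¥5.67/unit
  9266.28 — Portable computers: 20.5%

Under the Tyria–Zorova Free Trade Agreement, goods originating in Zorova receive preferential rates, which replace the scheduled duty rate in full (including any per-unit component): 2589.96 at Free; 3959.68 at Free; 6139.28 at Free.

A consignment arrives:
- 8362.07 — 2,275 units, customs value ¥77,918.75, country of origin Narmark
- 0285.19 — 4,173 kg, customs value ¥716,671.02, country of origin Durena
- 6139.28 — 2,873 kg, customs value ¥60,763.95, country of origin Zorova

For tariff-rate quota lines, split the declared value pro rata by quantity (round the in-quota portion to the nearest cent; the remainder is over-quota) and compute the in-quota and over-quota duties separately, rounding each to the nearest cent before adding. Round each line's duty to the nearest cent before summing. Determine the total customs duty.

Line 1 (8362.07, Narmark, 2,275 units, ¥77,918.75):
Base rate for 8362.07 is ¥6.15/unit.
Duty = 2,275 × ¥6.15 = ¥13,991.25.
Line 2 (0285.19, Durena, 4,173 kg, ¥716,671.02):
Code 0285.19 is under a tariff-rate quota (threshold 3,409 kg). In-quota: 3,409 kg at 8%; over-quota: 764 kg at 16%.
Pro-rata value split: in-quota = ¥716,671.02 × 3,409/4,173 = ¥585,461.66; over-quota = ¥716,671.02 − ¥585,461.66 = ¥131,209.36.
In-quota duty = ¥585,461.66 × 8% = ¥46,836.93. Over-quota duty = ¥131,209.36 × 16% = ¥20,993.50.
Line duty = ¥46,836.93 + ¥20,993.50 = ¥67,830.43.
Line 3 (6139.28, Zorova, 2,873 kg, ¥60,763.95):
Base rate for 6139.28 is ¥3.57/kg.
Origin Zorova qualifies under the Tyria–Zorova agreement and 6139.28 is covered: preferential rate Free applies instead.
Duty = ¥60,763.95 × 0% = ¥0.00.
Total = ¥13,991.25 + ¥67,830.43 + ¥0.00 = ¥81,821.68.

¥81,821.68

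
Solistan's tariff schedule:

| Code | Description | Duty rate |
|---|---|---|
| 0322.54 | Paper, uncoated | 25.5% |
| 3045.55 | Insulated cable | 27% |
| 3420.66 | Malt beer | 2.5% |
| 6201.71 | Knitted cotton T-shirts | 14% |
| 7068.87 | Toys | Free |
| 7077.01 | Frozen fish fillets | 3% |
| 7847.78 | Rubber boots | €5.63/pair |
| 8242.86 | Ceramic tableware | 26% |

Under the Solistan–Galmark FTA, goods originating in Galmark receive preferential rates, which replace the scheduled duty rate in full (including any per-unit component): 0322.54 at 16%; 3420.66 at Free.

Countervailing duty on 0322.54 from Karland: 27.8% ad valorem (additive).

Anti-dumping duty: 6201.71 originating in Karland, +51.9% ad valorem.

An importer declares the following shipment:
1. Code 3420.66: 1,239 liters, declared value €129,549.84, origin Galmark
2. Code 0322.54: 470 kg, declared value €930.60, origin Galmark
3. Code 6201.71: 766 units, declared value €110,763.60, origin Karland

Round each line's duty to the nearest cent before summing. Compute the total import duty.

€73,142.11

Line 1 (3420.66, Galmark, 1,239 liters, €129,549.84):
Base rate for 3420.66 is 2.5%.
Origin Galmark qualifies under the Solistan–Galmark agreement and 3420.66 is covered: preferential rate Free applies instead.
Duty = €129,549.84 × 0% = €0.00.
Line 2 (0322.54, Galmark, 470 kg, €930.60):
Base rate for 0322.54 is 25.5%.
Origin Galmark qualifies under the Solistan–Galmark agreement and 0322.54 is covered: preferential rate 16% applies instead.
The additional-duty order on 0322.54 targets Karland, not Galmark; it does not apply.
Duty = €930.60 × 16% = €148.90.
Line 3 (6201.71, Karland, 766 units, €110,763.60):
Base rate for 6201.71 is 14%.
Additional duty on 6201.71 from Karland: +51.9%. Applied ad valorem rate: 14% + 51.9% = 65.9%.
Duty = €110,763.60 × 65.9% = €72,993.21.
Total = €0.00 + €148.90 + €72,993.21 = €73,142.11.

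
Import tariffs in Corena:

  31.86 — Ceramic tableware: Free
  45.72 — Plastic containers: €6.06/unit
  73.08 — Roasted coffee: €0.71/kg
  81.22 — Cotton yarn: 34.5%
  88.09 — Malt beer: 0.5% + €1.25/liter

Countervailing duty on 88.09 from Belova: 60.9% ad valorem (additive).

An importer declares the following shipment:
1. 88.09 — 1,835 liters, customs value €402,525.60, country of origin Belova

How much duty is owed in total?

Line 1 (88.09, Belova, 1,835 liters, €402,525.60):
Base rate for 88.09 is 0.5% + €1.25/liter.
Additional duty on 88.09 from Belova: +60.9%. Applied ad valorem rate: 0.5% + 60.9% = 61.4%.
Duty = €402,525.60 × 61.4% + 1,835 × €1.25 = €249,444.47.

€249,444.47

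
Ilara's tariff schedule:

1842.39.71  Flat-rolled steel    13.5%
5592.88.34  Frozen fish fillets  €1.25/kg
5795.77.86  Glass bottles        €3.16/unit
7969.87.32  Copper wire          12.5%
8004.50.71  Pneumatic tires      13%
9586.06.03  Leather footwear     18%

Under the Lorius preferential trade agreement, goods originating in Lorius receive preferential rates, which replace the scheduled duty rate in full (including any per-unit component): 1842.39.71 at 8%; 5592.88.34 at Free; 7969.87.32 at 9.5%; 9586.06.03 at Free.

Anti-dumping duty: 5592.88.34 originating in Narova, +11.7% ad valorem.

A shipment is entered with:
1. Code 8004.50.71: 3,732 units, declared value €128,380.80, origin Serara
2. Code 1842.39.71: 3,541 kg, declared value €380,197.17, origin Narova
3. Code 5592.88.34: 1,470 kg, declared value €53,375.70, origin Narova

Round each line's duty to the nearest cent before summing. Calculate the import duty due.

Line 1 (8004.50.71, Serara, 3,732 units, €128,380.80):
Base rate for 8004.50.71 is 13%.
Duty = €128,380.80 × 13% = €16,689.50.
Line 2 (1842.39.71, Narova, 3,541 kg, €380,197.17):
Base rate for 1842.39.71 is 13.5%.
1842.39.71 has an FTA preferential rate, but origin Narova is not Lorius; base rate stands.
Duty = €380,197.17 × 13.5% = €51,326.62.
Line 3 (5592.88.34, Narova, 1,470 kg, €53,375.70):
Base rate for 5592.88.34 is €1.25/kg.
5592.88.34 has an FTA preferential rate, but origin Narova is not Lorius; base rate stands.
Additional duty on 5592.88.34 from Narova: +11.7% ad valorem. Applied ad valorem rate = 11.7%.
Duty = €53,375.70 × 11.7% + 1,470 × €1.25 = €8,082.46.
Total = €16,689.50 + €51,326.62 + €8,082.46 = €76,098.58.

€76,098.58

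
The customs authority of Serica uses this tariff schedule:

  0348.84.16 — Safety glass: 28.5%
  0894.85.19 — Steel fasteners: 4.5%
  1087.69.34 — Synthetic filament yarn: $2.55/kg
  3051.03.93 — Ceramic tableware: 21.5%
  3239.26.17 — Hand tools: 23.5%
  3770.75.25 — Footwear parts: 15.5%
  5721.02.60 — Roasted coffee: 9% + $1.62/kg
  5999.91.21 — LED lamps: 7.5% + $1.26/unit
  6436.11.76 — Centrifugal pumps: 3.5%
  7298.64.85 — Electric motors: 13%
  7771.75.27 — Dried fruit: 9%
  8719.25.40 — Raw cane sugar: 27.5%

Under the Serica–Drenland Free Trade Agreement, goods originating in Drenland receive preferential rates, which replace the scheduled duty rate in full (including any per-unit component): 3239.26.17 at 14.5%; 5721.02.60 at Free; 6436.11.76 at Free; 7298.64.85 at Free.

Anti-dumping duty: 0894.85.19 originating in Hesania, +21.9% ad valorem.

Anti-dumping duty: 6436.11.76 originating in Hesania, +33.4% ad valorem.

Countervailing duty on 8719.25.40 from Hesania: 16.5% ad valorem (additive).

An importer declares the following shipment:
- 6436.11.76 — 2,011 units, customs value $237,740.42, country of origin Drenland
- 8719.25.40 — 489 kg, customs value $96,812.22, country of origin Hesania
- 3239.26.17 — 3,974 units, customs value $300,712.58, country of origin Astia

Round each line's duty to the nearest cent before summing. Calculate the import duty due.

Line 1 (6436.11.76, Drenland, 2,011 units, $237,740.42):
Base rate for 6436.11.76 is 3.5%.
Origin Drenland qualifies under the Serica–Drenland agreement and 6436.11.76 is covered: preferential rate Free applies instead.
The additional-duty order on 6436.11.76 targets Hesania, not Drenland; it does not apply.
Duty = $237,740.42 × 0% = $0.00.
Line 2 (8719.25.40, Hesania, 489 kg, $96,812.22):
Base rate for 8719.25.40 is 27.5%.
Additional duty on 8719.25.40 from Hesania: +16.5%. Applied ad valorem rate: 27.5% + 16.5% = 44%.
Duty = $96,812.22 × 44% = $42,597.38.
Line 3 (3239.26.17, Astia, 3,974 units, $300,712.58):
Base rate for 3239.26.17 is 23.5%.
3239.26.17 has an FTA preferential rate, but origin Astia is not Drenland; base rate stands.
Duty = $300,712.58 × 23.5% = $70,667.46.
Total = $0.00 + $42,597.38 + $70,667.46 = $113,264.84.

$113,264.84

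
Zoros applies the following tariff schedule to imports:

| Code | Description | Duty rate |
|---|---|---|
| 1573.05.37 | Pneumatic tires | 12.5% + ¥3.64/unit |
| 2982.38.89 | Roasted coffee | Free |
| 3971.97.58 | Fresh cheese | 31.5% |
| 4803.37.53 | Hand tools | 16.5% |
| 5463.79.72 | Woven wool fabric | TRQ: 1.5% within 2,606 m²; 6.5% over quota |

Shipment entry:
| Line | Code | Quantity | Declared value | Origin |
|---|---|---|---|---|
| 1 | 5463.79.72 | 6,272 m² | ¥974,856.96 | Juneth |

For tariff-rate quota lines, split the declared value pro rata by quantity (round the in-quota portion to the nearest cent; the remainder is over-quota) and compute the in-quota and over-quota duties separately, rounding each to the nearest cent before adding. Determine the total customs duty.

Line 1 (5463.79.72, Juneth, 6,272 m², ¥974,856.96):
Code 5463.79.72 is under a tariff-rate quota (threshold 2,606 m²). In-quota: 2,606 m² at 1.5%; over-quota: 3,666 m² at 6.5%.
Pro-rata value split: in-quota = ¥974,856.96 × 2,606/6,272 = ¥405,050.58; over-quota = ¥974,856.96 − ¥405,050.58 = ¥569,806.38.
In-quota duty = ¥405,050.58 × 1.5% = ¥6,075.76. Over-quota duty = ¥569,806.38 × 6.5% = ¥37,037.41.
Line duty = ¥6,075.76 + ¥37,037.41 = ¥43,113.17.

¥43,113.17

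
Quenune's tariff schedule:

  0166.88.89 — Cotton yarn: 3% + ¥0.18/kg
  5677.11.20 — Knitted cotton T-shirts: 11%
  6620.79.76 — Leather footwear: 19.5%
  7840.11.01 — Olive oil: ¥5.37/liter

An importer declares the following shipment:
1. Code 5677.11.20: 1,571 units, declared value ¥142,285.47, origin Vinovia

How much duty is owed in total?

Line 1 (5677.11.20, Vinovia, 1,571 units, ¥142,285.47):
Base rate for 5677.11.20 is 11%.
Duty = ¥142,285.47 × 11% = ¥15,651.40.

¥15,651.40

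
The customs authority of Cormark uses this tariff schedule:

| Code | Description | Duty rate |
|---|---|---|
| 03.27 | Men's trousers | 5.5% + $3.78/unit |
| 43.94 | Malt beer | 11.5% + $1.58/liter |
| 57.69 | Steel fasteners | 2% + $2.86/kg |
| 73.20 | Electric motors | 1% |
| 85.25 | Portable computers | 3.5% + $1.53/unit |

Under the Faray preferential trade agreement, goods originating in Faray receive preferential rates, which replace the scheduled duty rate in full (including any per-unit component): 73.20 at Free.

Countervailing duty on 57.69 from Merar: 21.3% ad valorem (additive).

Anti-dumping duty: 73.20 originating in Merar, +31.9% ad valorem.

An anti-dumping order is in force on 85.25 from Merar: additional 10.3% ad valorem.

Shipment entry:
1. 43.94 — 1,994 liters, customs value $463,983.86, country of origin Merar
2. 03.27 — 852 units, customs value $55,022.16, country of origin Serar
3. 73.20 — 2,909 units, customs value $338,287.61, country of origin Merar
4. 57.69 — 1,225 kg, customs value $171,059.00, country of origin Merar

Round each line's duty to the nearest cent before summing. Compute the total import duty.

Line 1 (43.94, Merar, 1,994 liters, $463,983.86):
Base rate for 43.94 is 11.5% + $1.58/liter.
Duty = $463,983.86 × 11.5% + 1,994 × $1.58 = $56,508.66.
Line 2 (03.27, Serar, 852 units, $55,022.16):
Base rate for 03.27 is 5.5% + $3.78/unit.
Duty = $55,022.16 × 5.5% + 852 × $3.78 = $6,246.78.
Line 3 (73.20, Merar, 2,909 units, $338,287.61):
Base rate for 73.20 is 1%.
73.20 has an FTA preferential rate, but origin Merar is not Faray; base rate stands.
Additional duty on 73.20 from Merar: +31.9%. Applied ad valorem rate: 1% + 31.9% = 32.9%.
Duty = $338,287.61 × 32.9% = $111,296.62.
Line 4 (57.69, Merar, 1,225 kg, $171,059.00):
Base rate for 57.69 is 2% + $2.86/kg.
Additional duty on 57.69 from Merar: +21.3%. Applied ad valorem rate: 2% + 21.3% = 23.3%.
Duty = $171,059.00 × 23.3% + 1,225 × $2.86 = $43,360.25.
Total = $56,508.66 + $6,246.78 + $111,296.62 + $43,360.25 = $217,412.31.

$217,412.31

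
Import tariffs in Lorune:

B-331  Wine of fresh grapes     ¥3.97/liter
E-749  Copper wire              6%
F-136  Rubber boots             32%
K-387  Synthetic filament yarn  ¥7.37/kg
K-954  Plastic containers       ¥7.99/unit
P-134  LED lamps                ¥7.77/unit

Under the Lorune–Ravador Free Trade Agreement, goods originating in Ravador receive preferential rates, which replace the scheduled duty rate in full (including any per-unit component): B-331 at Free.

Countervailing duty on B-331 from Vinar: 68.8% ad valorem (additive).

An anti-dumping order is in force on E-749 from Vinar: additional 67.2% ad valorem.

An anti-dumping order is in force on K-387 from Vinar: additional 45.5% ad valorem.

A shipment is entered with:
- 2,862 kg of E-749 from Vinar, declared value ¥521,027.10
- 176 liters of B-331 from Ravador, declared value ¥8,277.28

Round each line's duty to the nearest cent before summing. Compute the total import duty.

Line 1 (E-749, Vinar, 2,862 kg, ¥521,027.10):
Base rate for E-749 is 6%.
Additional duty on E-749 from Vinar: +67.2%. Applied ad valorem rate: 6% + 67.2% = 73.2%.
Duty = ¥521,027.10 × 73.2% = ¥381,391.84.
Line 2 (B-331, Ravador, 176 liters, ¥8,277.28):
Base rate for B-331 is ¥3.97/liter.
Origin Ravador qualifies under the Lorune–Ravador agreement and B-331 is covered: preferential rate Free applies instead.
The additional-duty order on B-331 targets Vinar, not Ravador; it does not apply.
Duty = ¥8,277.28 × 0% = ¥0.00.
Total = ¥381,391.84 + ¥0.00 = ¥381,391.84.

¥381,391.84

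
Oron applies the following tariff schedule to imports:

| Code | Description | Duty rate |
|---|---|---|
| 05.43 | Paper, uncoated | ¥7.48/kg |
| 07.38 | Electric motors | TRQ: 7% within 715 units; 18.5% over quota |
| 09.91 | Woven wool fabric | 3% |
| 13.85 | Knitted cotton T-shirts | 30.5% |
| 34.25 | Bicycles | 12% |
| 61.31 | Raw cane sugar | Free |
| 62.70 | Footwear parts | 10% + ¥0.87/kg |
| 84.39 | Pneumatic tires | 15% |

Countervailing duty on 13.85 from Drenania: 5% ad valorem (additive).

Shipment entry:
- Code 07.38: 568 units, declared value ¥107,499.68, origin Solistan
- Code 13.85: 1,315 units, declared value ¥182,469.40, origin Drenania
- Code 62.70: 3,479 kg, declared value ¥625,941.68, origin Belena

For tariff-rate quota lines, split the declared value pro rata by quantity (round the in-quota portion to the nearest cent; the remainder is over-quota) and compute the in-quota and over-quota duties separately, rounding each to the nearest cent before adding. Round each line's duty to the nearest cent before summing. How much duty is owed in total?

Line 1 (07.38, Solistan, 568 units, ¥107,499.68):
Code 07.38 is under a tariff-rate quota (threshold 715 units). Quantity 568 units is within the quota, so the in-quota rate 7% applies to the full value.
Duty = ¥107,499.68 × 7% = ¥7,524.98.
Line 2 (13.85, Drenania, 1,315 units, ¥182,469.40):
Base rate for 13.85 is 30.5%.
Additional duty on 13.85 from Drenania: +5%. Applied ad valorem rate: 30.5% + 5% = 35.5%.
Duty = ¥182,469.40 × 35.5% = ¥64,776.64.
Line 3 (62.70, Belena, 3,479 kg, ¥625,941.68):
Base rate for 62.70 is 10% + ¥0.87/kg.
Duty = ¥625,941.68 × 10% + 3,479 × ¥0.87 = ¥65,620.90.
Total = ¥7,524.98 + ¥64,776.64 + ¥65,620.90 = ¥137,922.52.

¥137,922.52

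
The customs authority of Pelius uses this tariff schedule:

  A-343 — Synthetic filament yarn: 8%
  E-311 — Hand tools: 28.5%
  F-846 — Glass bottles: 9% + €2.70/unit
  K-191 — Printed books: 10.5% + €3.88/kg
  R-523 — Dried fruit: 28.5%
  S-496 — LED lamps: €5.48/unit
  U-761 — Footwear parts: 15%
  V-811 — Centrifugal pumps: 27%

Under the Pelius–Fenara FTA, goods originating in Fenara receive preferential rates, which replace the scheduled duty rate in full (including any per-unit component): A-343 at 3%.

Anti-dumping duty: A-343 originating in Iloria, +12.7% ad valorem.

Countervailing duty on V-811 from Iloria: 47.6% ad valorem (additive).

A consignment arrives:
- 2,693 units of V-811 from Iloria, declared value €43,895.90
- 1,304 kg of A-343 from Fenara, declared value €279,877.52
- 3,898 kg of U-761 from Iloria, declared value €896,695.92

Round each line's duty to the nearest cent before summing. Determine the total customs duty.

Line 1 (V-811, Iloria, 2,693 units, €43,895.90):
Base rate for V-811 is 27%.
Additional duty on V-811 from Iloria: +47.6%. Applied ad valorem rate: 27% + 47.6% = 74.6%.
Duty = €43,895.90 × 74.6% = €32,746.34.
Line 2 (A-343, Fenara, 1,304 kg, €279,877.52):
Base rate for A-343 is 8%.
Origin Fenara qualifies under the Pelius–Fenara agreement and A-343 is covered: preferential rate 3% applies instead.
The additional-duty order on A-343 targets Iloria, not Fenara; it does not apply.
Duty = €279,877.52 × 3% = €8,396.33.
Line 3 (U-761, Iloria, 3,898 kg, €896,695.92):
Base rate for U-761 is 15%.
Duty = €896,695.92 × 15% = €134,504.39.
Total = €32,746.34 + €8,396.33 + €134,504.39 = €175,647.06.

€175,647.06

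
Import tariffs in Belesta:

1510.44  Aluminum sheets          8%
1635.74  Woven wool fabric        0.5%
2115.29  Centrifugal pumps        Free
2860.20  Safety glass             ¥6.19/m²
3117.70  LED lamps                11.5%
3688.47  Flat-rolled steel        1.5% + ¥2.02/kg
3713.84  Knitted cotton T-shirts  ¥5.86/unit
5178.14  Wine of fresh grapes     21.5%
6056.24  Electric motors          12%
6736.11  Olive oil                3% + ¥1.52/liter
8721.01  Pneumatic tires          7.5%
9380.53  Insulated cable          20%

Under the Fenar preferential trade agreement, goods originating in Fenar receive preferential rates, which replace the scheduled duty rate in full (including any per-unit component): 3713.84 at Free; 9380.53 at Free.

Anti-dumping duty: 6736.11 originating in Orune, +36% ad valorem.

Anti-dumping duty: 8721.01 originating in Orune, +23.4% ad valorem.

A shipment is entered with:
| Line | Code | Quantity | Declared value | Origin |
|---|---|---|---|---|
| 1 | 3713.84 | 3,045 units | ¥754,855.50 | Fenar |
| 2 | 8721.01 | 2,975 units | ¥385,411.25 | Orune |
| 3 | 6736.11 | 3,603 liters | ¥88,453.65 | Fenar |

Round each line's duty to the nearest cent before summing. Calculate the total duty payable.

¥127,222.25

Line 1 (3713.84, Fenar, 3,045 units, ¥754,855.50):
Base rate for 3713.84 is ¥5.86/unit.
Origin Fenar qualifies under the Belesta–Fenar agreement and 3713.84 is covered: preferential rate Free applies instead.
Duty = ¥754,855.50 × 0% = ¥0.00.
Line 2 (8721.01, Orune, 2,975 units, ¥385,411.25):
Base rate for 8721.01 is 7.5%.
Additional duty on 8721.01 from Orune: +23.4%. Applied ad valorem rate: 7.5% + 23.4% = 30.9%.
Duty = ¥385,411.25 × 30.9% = ¥119,092.08.
Line 3 (6736.11, Fenar, 3,603 liters, ¥88,453.65):
Base rate for 6736.11 is 3% + ¥1.52/liter.
Origin Fenar is the FTA partner but 6736.11 is not on the preference list; base rate stands.
The additional-duty order on 6736.11 targets Orune, not Fenar; it does not apply.
Duty = ¥88,453.65 × 3% + 3,603 × ¥1.52 = ¥8,130.17.
Total = ¥0.00 + ¥119,092.08 + ¥8,130.17 = ¥127,222.25.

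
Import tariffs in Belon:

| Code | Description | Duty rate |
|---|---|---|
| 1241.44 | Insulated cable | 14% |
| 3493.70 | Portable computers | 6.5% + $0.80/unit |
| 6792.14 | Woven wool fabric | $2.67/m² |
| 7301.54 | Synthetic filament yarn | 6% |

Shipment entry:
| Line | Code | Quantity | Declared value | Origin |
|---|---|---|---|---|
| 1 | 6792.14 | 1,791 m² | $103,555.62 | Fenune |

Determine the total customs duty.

Line 1 (6792.14, Fenune, 1,791 m², $103,555.62):
Base rate for 6792.14 is $2.67/m².
Duty = 1,791 × $2.67 = $4,781.97.

$4,781.97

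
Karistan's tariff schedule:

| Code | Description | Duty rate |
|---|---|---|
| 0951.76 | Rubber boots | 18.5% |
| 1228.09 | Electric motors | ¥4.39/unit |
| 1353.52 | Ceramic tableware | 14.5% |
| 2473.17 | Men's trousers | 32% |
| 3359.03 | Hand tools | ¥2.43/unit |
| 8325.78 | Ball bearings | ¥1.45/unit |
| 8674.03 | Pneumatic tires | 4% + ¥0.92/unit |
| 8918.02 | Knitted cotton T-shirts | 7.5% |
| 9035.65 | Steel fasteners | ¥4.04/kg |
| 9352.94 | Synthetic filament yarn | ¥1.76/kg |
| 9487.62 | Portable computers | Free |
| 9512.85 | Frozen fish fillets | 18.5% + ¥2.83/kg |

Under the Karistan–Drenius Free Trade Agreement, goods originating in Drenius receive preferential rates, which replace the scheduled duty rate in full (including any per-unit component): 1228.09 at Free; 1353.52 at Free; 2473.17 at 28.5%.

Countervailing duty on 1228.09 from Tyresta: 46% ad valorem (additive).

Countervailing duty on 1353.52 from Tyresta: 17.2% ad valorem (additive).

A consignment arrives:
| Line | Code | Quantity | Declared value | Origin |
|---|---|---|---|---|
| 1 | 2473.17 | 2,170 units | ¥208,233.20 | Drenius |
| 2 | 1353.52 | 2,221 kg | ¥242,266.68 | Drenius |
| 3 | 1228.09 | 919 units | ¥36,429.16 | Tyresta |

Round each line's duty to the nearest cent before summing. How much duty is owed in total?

¥80,138.28

Line 1 (2473.17, Drenius, 2,170 units, ¥208,233.20):
Base rate for 2473.17 is 32%.
Origin Drenius qualifies under the Karistan–Drenius agreement and 2473.17 is covered: preferential rate 28.5% applies instead.
Duty = ¥208,233.20 × 28.5% = ¥59,346.46.
Line 2 (1353.52, Drenius, 2,221 kg, ¥242,266.68):
Base rate for 1353.52 is 14.5%.
Origin Drenius qualifies under the Karistan–Drenius agreement and 1353.52 is covered: preferential rate Free applies instead.
The additional-duty order on 1353.52 targets Tyresta, not Drenius; it does not apply.
Duty = ¥242,266.68 × 0% = ¥0.00.
Line 3 (1228.09, Tyresta, 919 units, ¥36,429.16):
Base rate for 1228.09 is ¥4.39/unit.
1228.09 has an FTA preferential rate, but origin Tyresta is not Drenius; base rate stands.
Additional duty on 1228.09 from Tyresta: +46% ad valorem. Applied ad valorem rate = 46%.
Duty = ¥36,429.16 × 46% + 919 × ¥4.39 = ¥20,791.82.
Total = ¥59,346.46 + ¥0.00 + ¥20,791.82 = ¥80,138.28.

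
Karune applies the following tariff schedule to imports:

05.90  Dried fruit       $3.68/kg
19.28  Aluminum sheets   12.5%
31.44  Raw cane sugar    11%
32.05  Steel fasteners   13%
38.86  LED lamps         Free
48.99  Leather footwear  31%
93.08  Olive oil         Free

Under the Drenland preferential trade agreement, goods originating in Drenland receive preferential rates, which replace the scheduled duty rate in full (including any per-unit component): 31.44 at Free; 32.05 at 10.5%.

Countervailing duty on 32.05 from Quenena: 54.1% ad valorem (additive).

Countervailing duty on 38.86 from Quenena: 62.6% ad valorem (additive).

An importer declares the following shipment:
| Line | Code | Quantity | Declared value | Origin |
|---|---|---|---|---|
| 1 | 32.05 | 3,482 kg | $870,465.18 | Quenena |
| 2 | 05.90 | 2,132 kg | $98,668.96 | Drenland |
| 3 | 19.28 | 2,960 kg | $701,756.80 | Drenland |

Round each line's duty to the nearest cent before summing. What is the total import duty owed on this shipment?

$679,647.50

Line 1 (32.05, Quenena, 3,482 kg, $870,465.18):
Base rate for 32.05 is 13%.
32.05 has an FTA preferential rate, but origin Quenena is not Drenland; base rate stands.
Additional duty on 32.05 from Quenena: +54.1%. Applied ad valorem rate: 13% + 54.1% = 67.1%.
Duty = $870,465.18 × 67.1% = $584,082.14.
Line 2 (05.90, Drenland, 2,132 kg, $98,668.96):
Base rate for 05.90 is $3.68/kg.
Origin Drenland is the FTA partner but 05.90 is not on the preference list; base rate stands.
Duty = 2,132 × $3.68 = $7,845.76.
Line 3 (19.28, Drenland, 2,960 kg, $701,756.80):
Base rate for 19.28 is 12.5%.
Origin Drenland is the FTA partner but 19.28 is not on the preference list; base rate stands.
Duty = $701,756.80 × 12.5% = $87,719.60.
Total = $584,082.14 + $7,845.76 + $87,719.60 = $679,647.50.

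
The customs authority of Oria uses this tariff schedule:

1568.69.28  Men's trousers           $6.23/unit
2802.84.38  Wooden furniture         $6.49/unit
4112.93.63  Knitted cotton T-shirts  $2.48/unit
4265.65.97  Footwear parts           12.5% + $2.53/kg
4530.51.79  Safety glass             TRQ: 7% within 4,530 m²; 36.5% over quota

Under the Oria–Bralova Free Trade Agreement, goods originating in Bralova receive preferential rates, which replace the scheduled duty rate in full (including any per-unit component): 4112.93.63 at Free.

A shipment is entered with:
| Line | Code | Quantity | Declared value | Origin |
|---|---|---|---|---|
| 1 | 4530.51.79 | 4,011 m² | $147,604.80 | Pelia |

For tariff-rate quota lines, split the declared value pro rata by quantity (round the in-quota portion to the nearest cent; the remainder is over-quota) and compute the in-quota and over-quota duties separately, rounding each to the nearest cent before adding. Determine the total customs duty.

Line 1 (4530.51.79, Pelia, 4,011 m², $147,604.80):
Code 4530.51.79 is under a tariff-rate quota (threshold 4,530 m²). Quantity 4,011 m² is within the quota, so the in-quota rate 7% applies to the full value.
Duty = $147,604.80 × 7% = $10,332.34.

$10,332.34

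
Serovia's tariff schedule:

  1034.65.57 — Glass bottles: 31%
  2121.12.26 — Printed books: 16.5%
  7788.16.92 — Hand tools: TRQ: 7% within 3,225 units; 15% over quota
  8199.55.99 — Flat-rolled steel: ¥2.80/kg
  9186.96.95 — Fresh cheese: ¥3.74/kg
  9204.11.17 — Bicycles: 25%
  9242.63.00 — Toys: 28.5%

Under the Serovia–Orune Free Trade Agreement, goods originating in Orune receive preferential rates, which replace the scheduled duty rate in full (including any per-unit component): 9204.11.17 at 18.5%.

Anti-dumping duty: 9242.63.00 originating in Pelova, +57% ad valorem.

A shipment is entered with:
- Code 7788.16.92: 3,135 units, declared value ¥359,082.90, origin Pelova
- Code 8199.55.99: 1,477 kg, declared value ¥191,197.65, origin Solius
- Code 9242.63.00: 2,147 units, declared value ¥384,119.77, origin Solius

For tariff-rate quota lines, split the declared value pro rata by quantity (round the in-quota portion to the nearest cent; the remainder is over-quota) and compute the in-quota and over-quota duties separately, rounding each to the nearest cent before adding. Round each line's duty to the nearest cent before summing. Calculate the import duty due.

¥138,745.53

Line 1 (7788.16.92, Pelova, 3,135 units, ¥359,082.90):
Code 7788.16.92 is under a tariff-rate quota (threshold 3,225 units). Quantity 3,135 units is within the quota, so the in-quota rate 7% applies to the full value.
Duty = ¥359,082.90 × 7% = ¥25,135.80.
Line 2 (8199.55.99, Solius, 1,477 kg, ¥191,197.65):
Base rate for 8199.55.99 is ¥2.80/kg.
Duty = 1,477 × ¥2.80 = ¥4,135.60.
Line 3 (9242.63.00, Solius, 2,147 units, ¥384,119.77):
Base rate for 9242.63.00 is 28.5%.
The additional-duty order on 9242.63.00 targets Pelova, not Solius; it does not apply.
Duty = ¥384,119.77 × 28.5% = ¥109,474.13.
Total = ¥25,135.80 + ¥4,135.60 + ¥109,474.13 = ¥138,745.53.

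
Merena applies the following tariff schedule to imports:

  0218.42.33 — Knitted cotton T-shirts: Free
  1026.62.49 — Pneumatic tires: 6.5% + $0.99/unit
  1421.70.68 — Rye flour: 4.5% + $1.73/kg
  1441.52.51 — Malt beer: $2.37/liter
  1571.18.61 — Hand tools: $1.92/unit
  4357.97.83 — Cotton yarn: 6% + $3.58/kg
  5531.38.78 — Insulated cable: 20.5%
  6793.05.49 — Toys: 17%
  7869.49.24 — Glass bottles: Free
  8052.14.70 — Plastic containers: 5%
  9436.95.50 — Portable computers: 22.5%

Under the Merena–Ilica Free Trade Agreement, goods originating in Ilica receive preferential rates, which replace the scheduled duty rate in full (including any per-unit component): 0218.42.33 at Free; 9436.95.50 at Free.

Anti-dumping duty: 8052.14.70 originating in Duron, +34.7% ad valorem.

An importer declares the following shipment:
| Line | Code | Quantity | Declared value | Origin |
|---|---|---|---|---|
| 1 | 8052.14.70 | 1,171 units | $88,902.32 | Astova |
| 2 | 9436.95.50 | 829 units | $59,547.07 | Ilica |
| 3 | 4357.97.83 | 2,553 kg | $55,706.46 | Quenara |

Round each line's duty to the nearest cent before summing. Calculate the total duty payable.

$16,927.25

Line 1 (8052.14.70, Astova, 1,171 units, $88,902.32):
Base rate for 8052.14.70 is 5%.
The additional-duty order on 8052.14.70 targets Duron, not Astova; it does not apply.
Duty = $88,902.32 × 5% = $4,445.12.
Line 2 (9436.95.50, Ilica, 829 units, $59,547.07):
Base rate for 9436.95.50 is 22.5%.
Origin Ilica qualifies under the Merena–Ilica agreement and 9436.95.50 is covered: preferential rate Free applies instead.
Duty = $59,547.07 × 0% = $0.00.
Line 3 (4357.97.83, Quenara, 2,553 kg, $55,706.46):
Base rate for 4357.97.83 is 6% + $3.58/kg.
Duty = $55,706.46 × 6% + 2,553 × $3.58 = $12,482.13.
Total = $4,445.12 + $0.00 + $12,482.13 = $16,927.25.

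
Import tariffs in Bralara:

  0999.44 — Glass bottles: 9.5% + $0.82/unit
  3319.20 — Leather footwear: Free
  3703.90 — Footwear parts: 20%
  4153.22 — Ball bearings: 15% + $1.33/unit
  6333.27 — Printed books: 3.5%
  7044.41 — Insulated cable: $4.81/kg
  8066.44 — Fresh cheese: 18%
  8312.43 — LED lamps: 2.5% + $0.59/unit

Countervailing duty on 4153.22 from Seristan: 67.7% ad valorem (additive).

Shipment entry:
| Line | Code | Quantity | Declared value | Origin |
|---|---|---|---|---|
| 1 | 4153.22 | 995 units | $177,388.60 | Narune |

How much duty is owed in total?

$27,931.64

Line 1 (4153.22, Narune, 995 units, $177,388.60):
Base rate for 4153.22 is 15% + $1.33/unit.
The additional-duty order on 4153.22 targets Seristan, not Narune; it does not apply.
Duty = $177,388.60 × 15% + 995 × $1.33 = $27,931.64.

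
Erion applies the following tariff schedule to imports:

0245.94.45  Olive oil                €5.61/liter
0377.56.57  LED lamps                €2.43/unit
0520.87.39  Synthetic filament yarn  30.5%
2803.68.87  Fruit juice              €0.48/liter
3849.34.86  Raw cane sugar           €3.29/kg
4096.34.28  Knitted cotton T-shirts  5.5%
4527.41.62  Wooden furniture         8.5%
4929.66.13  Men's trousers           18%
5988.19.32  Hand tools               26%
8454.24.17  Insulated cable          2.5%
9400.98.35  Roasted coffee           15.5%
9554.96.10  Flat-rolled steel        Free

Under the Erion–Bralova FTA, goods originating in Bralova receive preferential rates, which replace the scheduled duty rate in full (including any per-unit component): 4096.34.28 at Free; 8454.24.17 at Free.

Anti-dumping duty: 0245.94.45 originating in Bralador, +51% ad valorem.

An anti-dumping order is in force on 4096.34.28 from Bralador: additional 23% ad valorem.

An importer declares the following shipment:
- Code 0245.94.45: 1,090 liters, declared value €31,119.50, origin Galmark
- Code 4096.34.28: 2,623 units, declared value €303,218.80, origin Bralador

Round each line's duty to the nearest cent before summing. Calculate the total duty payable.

Line 1 (0245.94.45, Galmark, 1,090 liters, €31,119.50):
Base rate for 0245.94.45 is €5.61/liter.
The additional-duty order on 0245.94.45 targets Bralador, not Galmark; it does not apply.
Duty = 1,090 × €5.61 = €6,114.90.
Line 2 (4096.34.28, Bralador, 2,623 units, €303,218.80):
Base rate for 4096.34.28 is 5.5%.
4096.34.28 has an FTA preferential rate, but origin Bralador is not Bralova; base rate stands.
Additional duty on 4096.34.28 from Bralador: +23%. Applied ad valorem rate: 5.5% + 23% = 28.5%.
Duty = €303,218.80 × 28.5% = €86,417.36.
Total = €6,114.90 + €86,417.36 = €92,532.26.

€92,532.26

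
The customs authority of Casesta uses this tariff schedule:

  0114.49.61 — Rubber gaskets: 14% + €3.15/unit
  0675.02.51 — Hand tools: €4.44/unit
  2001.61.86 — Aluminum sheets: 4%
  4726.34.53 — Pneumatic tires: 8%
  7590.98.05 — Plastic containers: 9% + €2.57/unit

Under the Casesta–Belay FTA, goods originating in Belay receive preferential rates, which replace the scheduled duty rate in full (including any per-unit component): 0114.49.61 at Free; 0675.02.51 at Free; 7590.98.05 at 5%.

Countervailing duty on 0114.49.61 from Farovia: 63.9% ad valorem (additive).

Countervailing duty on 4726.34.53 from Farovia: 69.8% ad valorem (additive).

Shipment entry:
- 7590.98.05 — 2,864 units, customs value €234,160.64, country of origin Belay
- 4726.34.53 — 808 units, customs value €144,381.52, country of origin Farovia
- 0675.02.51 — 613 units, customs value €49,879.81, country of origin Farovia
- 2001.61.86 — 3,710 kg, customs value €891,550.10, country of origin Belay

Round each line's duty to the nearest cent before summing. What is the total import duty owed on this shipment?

€162,420.57

Line 1 (7590.98.05, Belay, 2,864 units, €234,160.64):
Base rate for 7590.98.05 is 9% + €2.57/unit.
Origin Belay qualifies under the Casesta–Belay agreement and 7590.98.05 is covered: preferential rate 5% applies instead.
Duty = €234,160.64 × 5% = €11,708.03.
Line 2 (4726.34.53, Farovia, 808 units, €144,381.52):
Base rate for 4726.34.53 is 8%.
Additional duty on 4726.34.53 from Farovia: +69.8%. Applied ad valorem rate: 8% + 69.8% = 77.8%.
Duty = €144,381.52 × 77.8% = €112,328.82.
Line 3 (0675.02.51, Farovia, 613 units, €49,879.81):
Base rate for 0675.02.51 is €4.44/unit.
0675.02.51 has an FTA preferential rate, but origin Farovia is not Belay; base rate stands.
Duty = 613 × €4.44 = €2,721.72.
Line 4 (2001.61.86, Belay, 3,710 kg, €891,550.10):
Base rate for 2001.61.86 is 4%.
Origin Belay is the FTA partner but 2001.61.86 is not on the preference list; base rate stands.
Duty = €891,550.10 × 4% = €35,662.00.
Total = €11,708.03 + €112,328.82 + €2,721.72 + €35,662.00 = €162,420.57.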